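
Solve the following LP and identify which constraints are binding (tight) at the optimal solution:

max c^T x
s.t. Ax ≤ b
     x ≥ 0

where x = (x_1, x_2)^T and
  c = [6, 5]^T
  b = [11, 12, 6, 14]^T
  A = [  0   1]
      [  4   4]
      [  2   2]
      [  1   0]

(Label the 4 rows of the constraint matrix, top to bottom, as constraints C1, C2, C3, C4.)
Optimal: x_1 = 3, x_2 = 0
Binding: C2, C3, x_2 ≥ 0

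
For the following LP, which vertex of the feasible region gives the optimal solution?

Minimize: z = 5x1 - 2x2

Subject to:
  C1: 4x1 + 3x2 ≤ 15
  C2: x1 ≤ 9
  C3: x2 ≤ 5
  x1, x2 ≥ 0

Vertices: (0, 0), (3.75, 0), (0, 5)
(0, 5) with z = -10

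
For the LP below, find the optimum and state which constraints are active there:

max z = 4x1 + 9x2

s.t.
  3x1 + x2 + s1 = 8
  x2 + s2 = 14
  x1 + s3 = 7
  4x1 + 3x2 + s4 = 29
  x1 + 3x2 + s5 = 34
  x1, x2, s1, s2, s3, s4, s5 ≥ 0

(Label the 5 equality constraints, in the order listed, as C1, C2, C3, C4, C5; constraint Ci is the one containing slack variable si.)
Optimal: x1 = 0, x2 = 8
Binding: C1, x1 ≥ 0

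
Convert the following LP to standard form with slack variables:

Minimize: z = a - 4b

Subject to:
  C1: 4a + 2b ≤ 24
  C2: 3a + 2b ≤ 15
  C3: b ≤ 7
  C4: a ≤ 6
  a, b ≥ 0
min z = a - 4b

s.t.
  4a + 2b + s1 = 24
  3a + 2b + s2 = 15
  b + s3 = 7
  a + s4 = 6
  a, b, s1, s2, s3, s4 ≥ 0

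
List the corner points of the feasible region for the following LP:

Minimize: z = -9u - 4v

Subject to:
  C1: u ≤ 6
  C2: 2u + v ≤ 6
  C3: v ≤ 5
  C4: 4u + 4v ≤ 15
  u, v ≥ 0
Each vertex is the intersection of two constraint boundaries that also satisfies all remaining constraints:
  u = 0 and v = 0 → (0, 0)
  2u + v = 6 and v = 0 → (3, 0)
  2u + v = 6 and 4u + 4v = 15 → (2.25, 1.5)
  4u + 4v = 15 and u = 0 → (0, 3.75)

Vertices: (0, 0), (3, 0), (2.25, 1.5), (0, 3.75)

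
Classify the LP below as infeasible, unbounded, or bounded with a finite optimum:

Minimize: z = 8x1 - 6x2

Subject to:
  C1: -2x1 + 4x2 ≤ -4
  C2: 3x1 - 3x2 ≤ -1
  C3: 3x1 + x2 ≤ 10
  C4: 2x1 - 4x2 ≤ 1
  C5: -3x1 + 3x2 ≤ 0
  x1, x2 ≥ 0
C2 requires 3x1 - 3x2 ≤ -1, while C5 (-3x1 + 3x2 ≤ 0) is equivalent to 3x1 - 3x2 ≥ 0. Together they would need 0 ≤ 3x1 - 3x2 ≤ -1, which is impossible since 0 > -1. No point satisfies all constraints.

The feasible region is empty; the LP is infeasible.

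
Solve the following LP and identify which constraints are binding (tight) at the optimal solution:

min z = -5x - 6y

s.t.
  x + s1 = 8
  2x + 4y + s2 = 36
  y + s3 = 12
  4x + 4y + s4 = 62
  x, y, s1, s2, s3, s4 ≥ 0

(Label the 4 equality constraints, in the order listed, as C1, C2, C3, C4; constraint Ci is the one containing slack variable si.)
Optimal: x = 8, y = 5
Binding: C1, C2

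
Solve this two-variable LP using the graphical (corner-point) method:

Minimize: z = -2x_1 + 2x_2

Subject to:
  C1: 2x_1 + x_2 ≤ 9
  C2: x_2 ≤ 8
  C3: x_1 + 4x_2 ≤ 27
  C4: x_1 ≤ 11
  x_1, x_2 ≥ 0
Each vertex is the intersection of two constraint boundaries that also satisfies all remaining constraints:
  x_1 = 0 and x_2 = 0 → (0, 0)
  2x_1 + x_2 = 9 and x_2 = 0 → (4.5, 0)
  2x_1 + x_2 = 9 and x_1 + 4x_2 = 27 → (1.286, 6.429)
  x_1 + 4x_2 = 27 and x_1 = 0 → (0, 6.75)

Evaluating z = -2x_1 + 2x_2 at each vertex:
  (0, 0): z = 0
  (4.5, 0): z = -9
  (1.286, 6.429): z = 10.29
  (0, 6.75): z = 13.5

The minimum is at (4.5, 0) with z = -9.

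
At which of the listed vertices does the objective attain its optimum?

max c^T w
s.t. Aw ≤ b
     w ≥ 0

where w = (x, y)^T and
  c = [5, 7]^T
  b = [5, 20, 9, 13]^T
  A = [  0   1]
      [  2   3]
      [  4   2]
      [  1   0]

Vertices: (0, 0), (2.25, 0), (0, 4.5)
(0, 4.5) with z = 31.5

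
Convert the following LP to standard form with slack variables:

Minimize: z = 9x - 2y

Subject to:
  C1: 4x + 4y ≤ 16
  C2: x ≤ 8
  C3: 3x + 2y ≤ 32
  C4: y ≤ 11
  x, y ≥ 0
min z = 9x - 2y

s.t.
  4x + 4y + s1 = 16
  x + s2 = 8
  3x + 2y + s3 = 32
  y + s4 = 11
  x, y, s1, s2, s3, s4 ≥ 0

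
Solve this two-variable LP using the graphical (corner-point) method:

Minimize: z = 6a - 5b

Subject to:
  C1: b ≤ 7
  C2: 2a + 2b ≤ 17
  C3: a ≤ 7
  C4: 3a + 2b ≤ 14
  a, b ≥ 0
Each vertex is the intersection of two constraint boundaries that also satisfies all remaining constraints:
  a = 0 and b = 0 → (0, 0)
  3a + 2b = 14 and b = 0 → (4.667, 0)
  b = 7 and 3a + 2b = 14 → (0, 7)

Evaluating z = 6a - 5b at each vertex:
  (0, 0): z = 0
  (4.667, 0): z = 28
  (0, 7): z = -35

The minimum is at (0, 7) with z = -35.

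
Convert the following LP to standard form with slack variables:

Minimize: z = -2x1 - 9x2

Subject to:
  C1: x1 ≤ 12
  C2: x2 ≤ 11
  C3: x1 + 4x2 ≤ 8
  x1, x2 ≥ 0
min z = -2x1 - 9x2

s.t.
  x1 + s1 = 12
  x2 + s2 = 11
  x1 + 4x2 + s3 = 8
  x1, x2, s1, s2, s3 ≥ 0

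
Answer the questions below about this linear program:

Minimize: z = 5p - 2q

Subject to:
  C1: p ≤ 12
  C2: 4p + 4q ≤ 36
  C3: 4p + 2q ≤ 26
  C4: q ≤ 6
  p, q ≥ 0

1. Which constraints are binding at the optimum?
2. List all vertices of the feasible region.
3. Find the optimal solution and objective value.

1. C4, p ≥ 0
2. (0, 0), (6.5, 0), (4, 5), (3, 6), (0, 6)
3. p = 0, q = 6, z = -12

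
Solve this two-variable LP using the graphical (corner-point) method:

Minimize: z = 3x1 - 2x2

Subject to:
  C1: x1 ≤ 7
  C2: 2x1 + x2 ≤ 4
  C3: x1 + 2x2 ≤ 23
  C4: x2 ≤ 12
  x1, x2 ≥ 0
x1 = 0, x2 = 4, z = -8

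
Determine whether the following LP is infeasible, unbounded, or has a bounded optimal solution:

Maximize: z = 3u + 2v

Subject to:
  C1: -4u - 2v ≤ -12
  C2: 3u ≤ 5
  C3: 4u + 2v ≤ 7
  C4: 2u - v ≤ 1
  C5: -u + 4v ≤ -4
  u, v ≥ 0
C3 requires 4u + 2v ≤ 7, while C1 (-4u - 2v ≤ -12) is equivalent to 4u + 2v ≥ 12. Together they would need 12 ≤ 4u + 2v ≤ 7, which is impossible since 12 > 7. No point satisfies all constraints.

Infeasible: no point satisfies all constraints simultaneously.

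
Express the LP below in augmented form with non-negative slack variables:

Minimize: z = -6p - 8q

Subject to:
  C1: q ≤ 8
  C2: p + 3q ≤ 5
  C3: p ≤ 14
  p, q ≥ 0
min z = -6p - 8q

s.t.
  q + s1 = 8
  p + 3q + s2 = 5
  p + s3 = 14
  p, q, s1, s2, s3 ≥ 0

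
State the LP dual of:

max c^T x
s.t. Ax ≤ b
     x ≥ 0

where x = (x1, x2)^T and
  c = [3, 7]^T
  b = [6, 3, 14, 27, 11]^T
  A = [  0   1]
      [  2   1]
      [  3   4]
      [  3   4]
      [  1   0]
Minimize: z = 6y1 + 3y2 + 14y3 + 27y4 + 11y5

Subject to:
  C1: -2y2 - 3y3 - 3y4 - y5 ≤ -3
  C2: -y1 - y2 - 4y3 - 4y4 ≤ -7
  y1, y2, y3, y4, y5 ≥ 0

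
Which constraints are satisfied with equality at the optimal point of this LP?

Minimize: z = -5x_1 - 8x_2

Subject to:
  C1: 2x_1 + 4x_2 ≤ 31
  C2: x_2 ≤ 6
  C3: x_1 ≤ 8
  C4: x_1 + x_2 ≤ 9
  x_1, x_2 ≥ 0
Optimal: x_1 = 3, x_2 = 6
Binding: C2, C4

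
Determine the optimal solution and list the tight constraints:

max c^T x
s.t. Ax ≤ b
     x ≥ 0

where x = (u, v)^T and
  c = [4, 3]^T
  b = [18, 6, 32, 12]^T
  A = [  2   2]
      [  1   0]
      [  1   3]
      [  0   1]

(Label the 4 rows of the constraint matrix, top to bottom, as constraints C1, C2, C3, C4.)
Optimal: u = 6, v = 3
Slack at optimum:
  C1: slack = 0 (binding)
  C2: slack = 0 (binding)
  C3: slack = 17
  C4: slack = 9
  u ≥ 0: u = 6
  v ≥ 0: v = 3
Binding constraints: C1, C2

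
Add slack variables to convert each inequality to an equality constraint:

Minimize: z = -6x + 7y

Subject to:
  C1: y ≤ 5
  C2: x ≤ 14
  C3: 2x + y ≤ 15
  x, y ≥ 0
min z = -6x + 7y

s.t.
  y + s1 = 5
  x + s2 = 14
  2x + y + s3 = 15
  x, y, s1, s2, s3 ≥ 0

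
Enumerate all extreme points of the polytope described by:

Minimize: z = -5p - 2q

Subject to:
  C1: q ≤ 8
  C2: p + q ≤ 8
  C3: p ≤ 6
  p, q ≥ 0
Each vertex is the intersection of two constraint boundaries that also satisfies all remaining constraints:
  p = 0 and q = 0 → (0, 0)
  p = 6 and q = 0 → (6, 0)
  p + q = 8 and p = 6 → (6, 2)
  q = 8 and p + q = 8 → (0, 8)

Vertices: (0, 0), (6, 0), (6, 2), (0, 8)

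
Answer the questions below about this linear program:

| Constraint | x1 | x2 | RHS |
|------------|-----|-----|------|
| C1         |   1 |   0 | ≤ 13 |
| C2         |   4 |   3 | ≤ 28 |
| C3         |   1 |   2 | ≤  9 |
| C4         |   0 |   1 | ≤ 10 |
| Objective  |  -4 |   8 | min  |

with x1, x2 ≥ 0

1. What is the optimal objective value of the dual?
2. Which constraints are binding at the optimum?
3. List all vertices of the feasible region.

1. -28 (by strong duality, equal to the primal optimum)
2. C2, x2 ≥ 0
3. (0, 0), (7, 0), (5.8, 1.6), (0, 4.5)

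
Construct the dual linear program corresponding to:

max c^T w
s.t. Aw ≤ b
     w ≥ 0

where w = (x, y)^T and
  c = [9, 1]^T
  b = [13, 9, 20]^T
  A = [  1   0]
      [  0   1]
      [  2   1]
Minimize: z = 13y1 + 9y2 + 20y3

Subject to:
  C1: -y1 - 2y3 ≤ -9
  C2: -y2 - y3 ≤ -1
  y1, y2, y3 ≥ 0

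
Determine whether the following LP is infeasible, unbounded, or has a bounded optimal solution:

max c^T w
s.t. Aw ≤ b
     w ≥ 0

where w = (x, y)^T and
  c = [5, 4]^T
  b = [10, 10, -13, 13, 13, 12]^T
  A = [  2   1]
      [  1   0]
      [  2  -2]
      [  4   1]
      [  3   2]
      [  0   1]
The point (0, 6.5) satisfies every constraint, so the LP is feasible; the constraints give x ≤ 10 and y ≤ 12, which with x, y ≥ 0 keep the feasible region inside a bounded box. A feasible, bounded LP attains a finite optimum at a vertex.

Evaluating z = 5x + 4y at each vertex:
  (0, 6.5): z = 26

Feasible with finite optimum z* = 26 at (0, 6.5).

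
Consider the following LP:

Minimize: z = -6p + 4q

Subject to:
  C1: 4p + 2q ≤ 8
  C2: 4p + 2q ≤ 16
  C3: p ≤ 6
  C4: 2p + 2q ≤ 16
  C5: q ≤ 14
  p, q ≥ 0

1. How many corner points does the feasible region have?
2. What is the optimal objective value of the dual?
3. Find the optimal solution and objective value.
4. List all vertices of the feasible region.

1. 3
2. -12 (by strong duality, equal to the primal optimum)
3. p = 2, q = 0, z = -12
4. (0, 0), (2, 0), (0, 4)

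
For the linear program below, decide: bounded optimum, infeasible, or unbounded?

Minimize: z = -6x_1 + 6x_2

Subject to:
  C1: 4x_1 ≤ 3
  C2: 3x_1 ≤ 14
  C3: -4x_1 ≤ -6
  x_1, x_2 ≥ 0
C1 requires 4x_1 ≤ 3, while C3 (-4x_1 ≤ -6) is equivalent to 4x_1 ≥ 6. Together they would need 6 ≤ 4x_1 ≤ 3, which is impossible since 6 > 3. No point satisfies all constraints.

Infeasible — the constraint set is empty.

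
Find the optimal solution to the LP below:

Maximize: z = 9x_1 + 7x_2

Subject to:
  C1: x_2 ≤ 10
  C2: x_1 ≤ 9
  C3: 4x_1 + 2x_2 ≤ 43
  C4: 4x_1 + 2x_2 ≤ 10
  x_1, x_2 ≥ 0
Each vertex is the intersection of two constraint boundaries that also satisfies all remaining constraints:
  x_1 = 0 and x_2 = 0 → (0, 0)
  4x_1 + 2x_2 = 10 and x_2 = 0 → (2.5, 0)
  4x_1 + 2x_2 = 10 and x_1 = 0 → (0, 5)

Evaluating z = 9x_1 + 7x_2 at each vertex:
  (0, 0): z = 0
  (2.5, 0): z = 22.5
  (0, 5): z = 35

The maximum is at (0, 5) with z = 35.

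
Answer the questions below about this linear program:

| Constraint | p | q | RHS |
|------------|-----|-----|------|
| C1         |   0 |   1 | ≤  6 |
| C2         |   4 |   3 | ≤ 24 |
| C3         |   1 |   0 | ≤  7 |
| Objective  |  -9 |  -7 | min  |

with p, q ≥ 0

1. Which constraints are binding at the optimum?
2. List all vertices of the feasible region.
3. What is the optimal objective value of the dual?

1. C1, C2
2. (0, 0), (6, 0), (1.5, 6), (0, 6)
3. -55.5 (by strong duality, equal to the primal optimum)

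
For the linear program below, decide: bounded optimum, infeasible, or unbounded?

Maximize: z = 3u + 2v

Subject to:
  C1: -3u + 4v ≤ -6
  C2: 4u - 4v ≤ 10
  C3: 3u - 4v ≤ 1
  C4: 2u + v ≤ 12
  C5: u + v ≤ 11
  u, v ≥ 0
C3 requires 3u - 4v ≤ 1, while C1 (-3u + 4v ≤ -6) is equivalent to 3u - 4v ≥ 6. Together they would need 6 ≤ 3u - 4v ≤ 1, which is impossible since 6 > 1. No point satisfies all constraints.

Infeasible: no point satisfies all constraints simultaneously.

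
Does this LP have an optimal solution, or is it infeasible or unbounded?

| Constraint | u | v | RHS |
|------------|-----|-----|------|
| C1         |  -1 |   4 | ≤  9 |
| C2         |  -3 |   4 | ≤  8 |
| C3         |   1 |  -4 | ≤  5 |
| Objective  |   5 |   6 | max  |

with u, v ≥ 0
Feasible point: (0, 0) satisfies every constraint, so the LP is feasible.
Direction d = (4, 1): for each constraint row a, a·d ≤ 0 —
  (-1)(4) + (4)(1) = 0 ≤ 0
  (-3)(4) + (4)(1) = -8 ≤ 0
  (1)(4) + (-4)(1) = 0 ≤ 0
and d ≥ 0, so (0, 0) + t·d stays feasible for every t ≥ 0. Along this ray z = 5u + 6v changes by 26 per unit t, so z → +∞.

The LP is unbounded; z can be made arbitrarily large.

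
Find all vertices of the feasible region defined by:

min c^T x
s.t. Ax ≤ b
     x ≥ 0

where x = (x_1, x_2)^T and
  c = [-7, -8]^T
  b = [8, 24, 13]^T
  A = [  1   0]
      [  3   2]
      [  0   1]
Each vertex is the intersection of two constraint boundaries that also satisfies all remaining constraints:
  x_1 = 0 and x_2 = 0 → (0, 0)
  x_1 = 8 and 3x_1 + 2x_2 = 24 → (8, 0)
  3x_1 + 2x_2 = 24 and x_1 = 0 → (0, 12)

Vertices: (0, 0), (8, 0), (0, 12)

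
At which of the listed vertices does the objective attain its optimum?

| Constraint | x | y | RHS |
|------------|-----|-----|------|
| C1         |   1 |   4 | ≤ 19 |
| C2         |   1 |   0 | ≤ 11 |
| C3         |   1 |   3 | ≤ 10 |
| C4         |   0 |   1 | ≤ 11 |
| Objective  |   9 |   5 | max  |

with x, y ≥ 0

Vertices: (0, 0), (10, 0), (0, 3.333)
(10, 0) with z = 90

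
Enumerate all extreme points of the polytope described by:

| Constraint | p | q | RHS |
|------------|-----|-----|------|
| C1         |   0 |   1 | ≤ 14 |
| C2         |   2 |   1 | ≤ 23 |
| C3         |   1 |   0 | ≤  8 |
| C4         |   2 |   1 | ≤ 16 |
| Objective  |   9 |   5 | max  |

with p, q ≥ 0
Each vertex is the intersection of two constraint boundaries that also satisfies all remaining constraints:
  p = 0 and q = 0 → (0, 0)
  p = 8 and 2p + q = 16 → (8, 0)
  q = 14 and 2p + q = 16 → (1, 14)
  q = 14 and p = 0 → (0, 14)

Vertices: (0, 0), (8, 0), (1, 14), (0, 14)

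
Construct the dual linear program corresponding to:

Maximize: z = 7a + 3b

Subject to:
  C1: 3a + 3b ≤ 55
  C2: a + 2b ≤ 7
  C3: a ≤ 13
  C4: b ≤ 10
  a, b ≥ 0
Minimize: z = 55y1 + 7y2 + 13y3 + 10y4

Subject to:
  C1: -3y1 - y2 - y3 ≤ -7
  C2: -3y1 - 2y2 - y4 ≤ -3
  y1, y2, y3, y4 ≥ 0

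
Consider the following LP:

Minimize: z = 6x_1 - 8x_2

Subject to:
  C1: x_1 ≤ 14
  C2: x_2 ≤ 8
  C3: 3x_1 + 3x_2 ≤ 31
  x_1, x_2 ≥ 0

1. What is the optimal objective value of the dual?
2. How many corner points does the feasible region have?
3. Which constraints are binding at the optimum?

1. -64 (by strong duality, equal to the primal optimum)
2. 4
3. C2, x_1 ≥ 0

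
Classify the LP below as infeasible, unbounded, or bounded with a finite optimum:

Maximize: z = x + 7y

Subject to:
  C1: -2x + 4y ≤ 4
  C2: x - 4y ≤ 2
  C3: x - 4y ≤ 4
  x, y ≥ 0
Feasible point: (0, 0) satisfies every constraint, so the LP is feasible.
Direction d = (2, 1): for each constraint row a, a·d ≤ 0 —
  (-2)(2) + (4)(1) = 0 ≤ 0
  (1)(2) + (-4)(1) = -2 ≤ 0
  (1)(2) + (-4)(1) = -2 ≤ 0
and d ≥ 0, so (0, 0) + t·d stays feasible for every t ≥ 0. Along this ray z = x + 7y changes by 9 per unit t, so z → +∞.

Unbounded — the objective can increase without bound over the feasible region.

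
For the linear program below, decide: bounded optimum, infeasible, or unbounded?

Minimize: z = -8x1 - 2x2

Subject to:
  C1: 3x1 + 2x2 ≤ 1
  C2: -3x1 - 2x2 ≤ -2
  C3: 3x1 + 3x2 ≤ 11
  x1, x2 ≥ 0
C1 requires 3x1 + 2x2 ≤ 1, while C2 (-3x1 - 2x2 ≤ -2) is equivalent to 3x1 + 2x2 ≥ 2. Together they would need 2 ≤ 3x1 + 2x2 ≤ 1, which is impossible since 2 > 1. No point satisfies all constraints.

The feasible region is empty; the LP is infeasible.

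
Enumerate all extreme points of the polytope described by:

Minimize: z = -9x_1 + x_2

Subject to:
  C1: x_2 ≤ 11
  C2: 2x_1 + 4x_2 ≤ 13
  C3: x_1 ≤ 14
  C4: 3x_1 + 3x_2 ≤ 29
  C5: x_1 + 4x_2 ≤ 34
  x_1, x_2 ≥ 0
Each vertex is the intersection of two constraint boundaries that also satisfies all remaining constraints:
  x_1 = 0 and x_2 = 0 → (0, 0)
  2x_1 + 4x_2 = 13 and x_2 = 0 → (6.5, 0)
  2x_1 + 4x_2 = 13 and x_1 = 0 → (0, 3.25)

Vertices: (0, 0), (6.5, 0), (0, 3.25)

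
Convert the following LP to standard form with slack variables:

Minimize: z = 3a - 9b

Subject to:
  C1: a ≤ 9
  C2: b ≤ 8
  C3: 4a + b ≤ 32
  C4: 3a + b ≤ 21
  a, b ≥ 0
min z = 3a - 9b

s.t.
  a + s1 = 9
  b + s2 = 8
  4a + b + s3 = 32
  3a + b + s4 = 21
  a, b, s1, s2, s3, s4 ≥ 0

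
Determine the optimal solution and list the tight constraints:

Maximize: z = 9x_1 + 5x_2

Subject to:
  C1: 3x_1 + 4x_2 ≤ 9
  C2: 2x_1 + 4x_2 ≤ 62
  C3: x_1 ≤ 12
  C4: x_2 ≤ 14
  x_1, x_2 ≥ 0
Optimal: x_1 = 3, x_2 = 0
Binding: C1, x_2 ≥ 0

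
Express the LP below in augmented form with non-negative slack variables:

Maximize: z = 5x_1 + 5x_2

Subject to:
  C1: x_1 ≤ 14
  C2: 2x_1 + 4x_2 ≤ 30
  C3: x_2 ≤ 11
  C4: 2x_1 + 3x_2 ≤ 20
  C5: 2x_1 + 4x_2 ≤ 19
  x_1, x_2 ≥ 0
max z = 5x_1 + 5x_2

s.t.
  x_1 + s1 = 14
  2x_1 + 4x_2 + s2 = 30
  x_2 + s3 = 11
  2x_1 + 3x_2 + s4 = 20
  2x_1 + 4x_2 + s5 = 19
  x_1, x_2, s1, s2, s3, s4, s5 ≥ 0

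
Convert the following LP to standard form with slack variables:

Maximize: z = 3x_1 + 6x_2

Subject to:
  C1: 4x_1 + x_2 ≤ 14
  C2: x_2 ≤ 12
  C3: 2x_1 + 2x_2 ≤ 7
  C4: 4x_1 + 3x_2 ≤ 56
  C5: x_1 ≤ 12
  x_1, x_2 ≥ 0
max z = 3x_1 + 6x_2

s.t.
  4x_1 + x_2 + s1 = 14
  x_2 + s2 = 12
  2x_1 + 2x_2 + s3 = 7
  4x_1 + 3x_2 + s4 = 56
  x_1 + s5 = 12
  x_1, x_2, s1, s2, s3, s4, s5 ≥ 0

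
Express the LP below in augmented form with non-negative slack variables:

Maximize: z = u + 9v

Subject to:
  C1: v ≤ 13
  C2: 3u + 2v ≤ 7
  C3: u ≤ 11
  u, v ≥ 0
max z = u + 9v

s.t.
  v + s1 = 13
  3u + 2v + s2 = 7
  u + s3 = 11
  u, v, s1, s2, s3 ≥ 0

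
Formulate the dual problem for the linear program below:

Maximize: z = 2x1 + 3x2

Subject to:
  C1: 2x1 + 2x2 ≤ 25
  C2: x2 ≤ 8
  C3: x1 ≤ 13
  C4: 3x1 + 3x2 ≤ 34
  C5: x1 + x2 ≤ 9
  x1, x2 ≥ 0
Minimize: z = 25y1 + 8y2 + 13y3 + 34y4 + 9y5

Subject to:
  C1: -2y1 - y3 - 3y4 - y5 ≤ -2
  C2: -2y1 - y2 - 3y4 - y5 ≤ -3
  y1, y2, y3, y4, y5 ≥ 0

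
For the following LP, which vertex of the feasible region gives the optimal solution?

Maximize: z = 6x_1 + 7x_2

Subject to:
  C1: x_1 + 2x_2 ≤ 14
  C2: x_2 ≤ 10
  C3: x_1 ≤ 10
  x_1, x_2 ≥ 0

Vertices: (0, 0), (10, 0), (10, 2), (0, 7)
(10, 2) with z = 74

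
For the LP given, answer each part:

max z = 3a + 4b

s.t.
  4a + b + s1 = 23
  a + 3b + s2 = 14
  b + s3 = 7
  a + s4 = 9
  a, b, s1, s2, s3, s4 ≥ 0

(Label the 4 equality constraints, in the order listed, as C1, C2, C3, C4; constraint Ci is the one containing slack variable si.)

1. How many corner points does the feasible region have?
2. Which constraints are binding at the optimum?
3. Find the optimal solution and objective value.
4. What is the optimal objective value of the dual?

1. 4
2. C1, C2
3. a = 5, b = 3, z = 27
4. 27 (by strong duality, equal to the primal optimum)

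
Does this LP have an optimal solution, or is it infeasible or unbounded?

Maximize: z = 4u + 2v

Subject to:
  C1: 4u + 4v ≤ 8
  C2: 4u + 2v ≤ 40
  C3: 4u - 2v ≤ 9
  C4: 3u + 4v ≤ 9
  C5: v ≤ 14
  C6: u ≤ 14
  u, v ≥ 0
The point (2, 0) satisfies every constraint, so the LP is feasible; the constraints give u ≤ 14 and v ≤ 14, which with u, v ≥ 0 keep the feasible region inside a bounded box. A feasible, bounded LP attains a finite optimum at a vertex.

The LP has an optimal solution: (2, 0) with z = 8.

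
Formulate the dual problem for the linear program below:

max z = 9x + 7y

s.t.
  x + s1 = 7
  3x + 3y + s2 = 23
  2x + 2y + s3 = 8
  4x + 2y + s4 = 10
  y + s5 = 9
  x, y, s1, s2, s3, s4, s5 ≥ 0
Minimize: z = 7y1 + 23y2 + 8y3 + 10y4 + 9y5

Subject to:
  C1: -y1 - 3y2 - 2y3 - 4y4 ≤ -9
  C2: -3y2 - 2y3 - 2y4 - y5 ≤ -7
  y1, y2, y3, y4, y5 ≥ 0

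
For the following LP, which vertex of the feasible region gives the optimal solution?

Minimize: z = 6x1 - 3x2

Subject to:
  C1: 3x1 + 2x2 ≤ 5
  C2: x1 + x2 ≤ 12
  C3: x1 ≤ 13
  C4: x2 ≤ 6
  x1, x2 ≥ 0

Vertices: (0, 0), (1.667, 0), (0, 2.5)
Evaluating z = 6x1 - 3x2 at each vertex:
  (0, 0): z = 0
  (1.667, 0): z = 10
  (0, 2.5): z = -7.5

The smallest value is z = -7.5, attained at (0, 2.5).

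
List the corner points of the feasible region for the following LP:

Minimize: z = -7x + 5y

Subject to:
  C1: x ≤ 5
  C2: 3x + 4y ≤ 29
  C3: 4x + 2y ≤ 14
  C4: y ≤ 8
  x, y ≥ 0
Each vertex is the intersection of two constraint boundaries that also satisfies all remaining constraints:
  x = 0 and y = 0 → (0, 0)
  4x + 2y = 14 and y = 0 → (3.5, 0)
  4x + 2y = 14 and x = 0 → (0, 7)

Vertices: (0, 0), (3.5, 0), (0, 7)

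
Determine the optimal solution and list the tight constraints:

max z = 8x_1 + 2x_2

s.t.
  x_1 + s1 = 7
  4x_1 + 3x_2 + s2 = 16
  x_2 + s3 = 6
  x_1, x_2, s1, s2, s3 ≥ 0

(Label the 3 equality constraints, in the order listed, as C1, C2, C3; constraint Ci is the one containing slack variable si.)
Optimal: x_1 = 4, x_2 = 0
Binding: C2, x_2 ≥ 0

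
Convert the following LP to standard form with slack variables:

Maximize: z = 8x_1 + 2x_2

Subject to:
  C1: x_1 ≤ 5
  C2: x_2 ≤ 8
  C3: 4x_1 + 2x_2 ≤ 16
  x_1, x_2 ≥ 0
max z = 8x_1 + 2x_2

s.t.
  x_1 + s1 = 5
  x_2 + s2 = 8
  4x_1 + 2x_2 + s3 = 16
  x_1, x_2, s1, s2, s3 ≥ 0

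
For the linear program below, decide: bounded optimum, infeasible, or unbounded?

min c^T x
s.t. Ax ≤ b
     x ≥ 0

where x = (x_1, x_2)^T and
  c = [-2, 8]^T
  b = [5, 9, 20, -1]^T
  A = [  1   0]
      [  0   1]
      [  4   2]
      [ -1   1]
The point (5, 0) satisfies every constraint, so the LP is feasible; the constraints give x_1 ≤ 5 and x_2 ≤ 9, which with x_1, x_2 ≥ 0 keep the feasible region inside a bounded box. A feasible, bounded LP attains a finite optimum at a vertex.

Evaluating z = -2x_1 + 8x_2 at each vertex:
  (1, 0): z = -2
  (5, 0): z = -10
  (3.667, 2.667): z = 14

The LP has an optimal solution: (5, 0) with z = -10.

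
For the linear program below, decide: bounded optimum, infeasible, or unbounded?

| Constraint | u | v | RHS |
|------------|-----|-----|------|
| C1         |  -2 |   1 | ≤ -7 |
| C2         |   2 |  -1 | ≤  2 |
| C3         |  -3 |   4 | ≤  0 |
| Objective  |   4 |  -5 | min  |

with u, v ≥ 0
C2 requires 2u - v ≤ 2, while C1 (-2u + v ≤ -7) is equivalent to 2u - v ≥ 7. Together they would need 7 ≤ 2u - v ≤ 2, which is impossible since 7 > 2. No point satisfies all constraints.

Infeasible — the constraint set is empty.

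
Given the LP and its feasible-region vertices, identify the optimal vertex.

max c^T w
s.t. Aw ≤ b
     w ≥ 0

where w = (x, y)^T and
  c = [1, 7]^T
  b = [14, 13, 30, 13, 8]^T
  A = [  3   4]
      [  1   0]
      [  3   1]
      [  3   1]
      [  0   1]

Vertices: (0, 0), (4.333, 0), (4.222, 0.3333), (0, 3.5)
Evaluating z = x + 7y at each vertex:
  (0, 0): z = 0
  (4.333, 0): z = 4.333
  (4.222, 0.3333): z = 6.556
  (0, 3.5): z = 24.5

The largest value is z = 24.5, attained at (0, 3.5).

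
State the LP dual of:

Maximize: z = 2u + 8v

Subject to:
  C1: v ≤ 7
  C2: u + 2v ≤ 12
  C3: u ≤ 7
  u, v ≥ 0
Minimize: z = 7y1 + 12y2 + 7y3

Subject to:
  C1: -y2 - y3 ≤ -2
  C2: -y1 - 2y2 ≤ -8
  y1, y2, y3 ≥ 0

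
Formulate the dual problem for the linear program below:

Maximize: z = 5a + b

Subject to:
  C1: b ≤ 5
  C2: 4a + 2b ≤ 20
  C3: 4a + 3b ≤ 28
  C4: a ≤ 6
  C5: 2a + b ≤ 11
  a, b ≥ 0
Minimize: z = 5y1 + 20y2 + 28y3 + 6y4 + 11y5

Subject to:
  C1: -4y2 - 4y3 - y4 - 2y5 ≤ -5
  C2: -y1 - 2y2 - 3y3 - y5 ≤ -1
  y1, y2, y3, y4, y5 ≥ 0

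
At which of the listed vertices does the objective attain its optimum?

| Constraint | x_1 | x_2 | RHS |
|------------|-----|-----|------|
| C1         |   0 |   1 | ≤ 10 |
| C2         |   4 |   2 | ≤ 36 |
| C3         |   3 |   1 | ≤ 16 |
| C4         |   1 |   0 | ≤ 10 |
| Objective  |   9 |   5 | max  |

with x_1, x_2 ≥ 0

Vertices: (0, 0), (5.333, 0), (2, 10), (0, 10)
Evaluating z = 9x_1 + 5x_2 at each vertex:
  (0, 0): z = 0
  (5.333, 0): z = 48
  (2, 10): z = 68
  (0, 10): z = 50

The largest value is z = 68, attained at (2, 10).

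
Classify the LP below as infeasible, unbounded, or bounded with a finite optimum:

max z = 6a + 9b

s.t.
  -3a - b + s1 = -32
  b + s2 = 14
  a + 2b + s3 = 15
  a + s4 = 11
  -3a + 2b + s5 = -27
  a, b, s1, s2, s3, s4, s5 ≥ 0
The point (11, 2) satisfies every constraint, so the LP is feasible; the constraints give a ≤ 11 and b ≤ 14, which with a, b ≥ 0 keep the feasible region inside a bounded box. A feasible, bounded LP attains a finite optimum at a vertex.

Bounded optimum: z* = 84 at (11, 2).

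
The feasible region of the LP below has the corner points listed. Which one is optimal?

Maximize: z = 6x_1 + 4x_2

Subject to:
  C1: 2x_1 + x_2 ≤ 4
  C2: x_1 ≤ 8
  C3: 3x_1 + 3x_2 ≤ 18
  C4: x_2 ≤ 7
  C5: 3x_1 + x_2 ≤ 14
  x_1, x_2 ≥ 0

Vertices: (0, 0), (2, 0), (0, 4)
Evaluating z = 6x_1 + 4x_2 at each vertex:
  (0, 0): z = 0
  (2, 0): z = 12
  (0, 4): z = 16

The largest value is z = 16, attained at (0, 4).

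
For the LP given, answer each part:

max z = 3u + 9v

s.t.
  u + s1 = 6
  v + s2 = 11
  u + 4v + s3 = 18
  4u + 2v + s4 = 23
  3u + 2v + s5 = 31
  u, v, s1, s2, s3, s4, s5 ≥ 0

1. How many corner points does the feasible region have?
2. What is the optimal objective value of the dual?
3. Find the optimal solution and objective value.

1. 4
2. 43.5 (by strong duality, equal to the primal optimum)
3. u = 4, v = 3.5, z = 43.5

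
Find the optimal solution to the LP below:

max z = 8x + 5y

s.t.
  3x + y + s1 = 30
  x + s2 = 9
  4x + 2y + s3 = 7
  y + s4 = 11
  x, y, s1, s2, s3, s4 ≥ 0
x = 0, y = 3.5, z = 17.5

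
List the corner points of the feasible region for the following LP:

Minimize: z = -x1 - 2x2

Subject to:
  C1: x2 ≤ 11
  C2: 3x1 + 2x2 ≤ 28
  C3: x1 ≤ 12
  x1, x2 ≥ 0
Each vertex is the intersection of two constraint boundaries that also satisfies all remaining constraints:
  x1 = 0 and x2 = 0 → (0, 0)
  3x1 + 2x2 = 28 and x2 = 0 → (9.333, 0)
  x2 = 11 and 3x1 + 2x2 = 28 → (2, 11)
  x2 = 11 and x1 = 0 → (0, 11)

Vertices: (0, 0), (9.333, 0), (2, 11), (0, 11)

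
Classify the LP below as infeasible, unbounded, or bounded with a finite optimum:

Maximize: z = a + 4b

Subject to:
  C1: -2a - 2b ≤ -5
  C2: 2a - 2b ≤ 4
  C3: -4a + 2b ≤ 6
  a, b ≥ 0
Feasible point: (0, 3) satisfies every constraint, so the LP is feasible.
Direction d = (1, 1): for each constraint row a, a·d ≤ 0 —
  (-2)(1) + (-2)(1) = -4 ≤ 0
  (2)(1) + (-2)(1) = 0 ≤ 0
  (-4)(1) + (2)(1) = -2 ≤ 0
and d ≥ 0, so (0, 3) + t·d stays feasible for every t ≥ 0. Along this ray z = a + 4b changes by 5 per unit t, so z → +∞.

Unbounded: there is a feasible ray along which z → +∞.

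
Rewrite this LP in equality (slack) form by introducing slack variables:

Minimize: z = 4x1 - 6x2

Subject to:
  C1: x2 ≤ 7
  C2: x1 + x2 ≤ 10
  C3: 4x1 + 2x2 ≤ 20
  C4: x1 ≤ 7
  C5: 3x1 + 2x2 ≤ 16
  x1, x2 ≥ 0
min z = 4x1 - 6x2

s.t.
  x2 + s1 = 7
  x1 + x2 + s2 = 10
  4x1 + 2x2 + s3 = 20
  x1 + s4 = 7
  3x1 + 2x2 + s5 = 16
  x1, x2, s1, s2, s3, s4, s5 ≥ 0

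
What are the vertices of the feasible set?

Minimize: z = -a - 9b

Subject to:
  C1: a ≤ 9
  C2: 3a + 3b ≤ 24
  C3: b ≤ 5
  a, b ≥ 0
Each vertex is the intersection of two constraint boundaries that also satisfies all remaining constraints:
  a = 0 and b = 0 → (0, 0)
  3a + 3b = 24 and b = 0 → (8, 0)
  3a + 3b = 24 and b = 5 → (3, 5)
  b = 5 and a = 0 → (0, 5)

Vertices: (0, 0), (8, 0), (3, 5), (0, 5)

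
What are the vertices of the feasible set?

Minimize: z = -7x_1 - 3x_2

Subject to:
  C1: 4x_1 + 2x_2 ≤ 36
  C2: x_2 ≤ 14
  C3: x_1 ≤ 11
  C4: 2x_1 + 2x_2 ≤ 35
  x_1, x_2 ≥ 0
Each vertex is the intersection of two constraint boundaries that also satisfies all remaining constraints:
  x_1 = 0 and x_2 = 0 → (0, 0)
  4x_1 + 2x_2 = 36 and x_2 = 0 → (9, 0)
  4x_1 + 2x_2 = 36 and x_2 = 14 → (2, 14)
  x_2 = 14 and x_1 = 0 → (0, 14)

Vertices: (0, 0), (9, 0), (2, 14), (0, 14)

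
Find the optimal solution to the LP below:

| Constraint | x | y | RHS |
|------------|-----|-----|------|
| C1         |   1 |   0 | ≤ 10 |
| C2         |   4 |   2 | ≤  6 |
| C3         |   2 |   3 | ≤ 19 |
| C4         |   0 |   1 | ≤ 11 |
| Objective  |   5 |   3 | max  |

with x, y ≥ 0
Each vertex is the intersection of two constraint boundaries that also satisfies all remaining constraints:
  x = 0 and y = 0 → (0, 0)
  4x + 2y = 6 and y = 0 → (1.5, 0)
  4x + 2y = 6 and x = 0 → (0, 3)

Evaluating z = 5x + 3y at each vertex:
  (0, 0): z = 0
  (1.5, 0): z = 7.5
  (0, 3): z = 9

The maximum is at (0, 3) with z = 9.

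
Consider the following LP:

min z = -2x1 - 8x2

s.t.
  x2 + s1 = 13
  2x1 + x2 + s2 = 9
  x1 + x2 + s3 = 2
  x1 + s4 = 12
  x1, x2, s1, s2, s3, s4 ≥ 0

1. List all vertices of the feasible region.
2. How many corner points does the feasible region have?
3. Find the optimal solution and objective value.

1. (0, 0), (2, 0), (0, 2)
2. 3
3. x1 = 0, x2 = 2, z = -16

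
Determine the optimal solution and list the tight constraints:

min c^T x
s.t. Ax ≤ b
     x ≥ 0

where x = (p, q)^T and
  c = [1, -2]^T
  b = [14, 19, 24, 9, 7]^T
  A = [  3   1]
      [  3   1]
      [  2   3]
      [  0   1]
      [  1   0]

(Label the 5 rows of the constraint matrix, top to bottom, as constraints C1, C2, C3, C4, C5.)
Optimal: p = 0, q = 8
Binding: C3, p ≥ 0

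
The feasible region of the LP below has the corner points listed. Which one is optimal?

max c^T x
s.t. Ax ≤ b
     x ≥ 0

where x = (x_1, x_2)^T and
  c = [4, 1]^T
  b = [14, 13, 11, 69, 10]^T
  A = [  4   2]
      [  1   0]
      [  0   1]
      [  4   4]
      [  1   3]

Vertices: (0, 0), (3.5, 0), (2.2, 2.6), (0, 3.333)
(3.5, 0) with z = 14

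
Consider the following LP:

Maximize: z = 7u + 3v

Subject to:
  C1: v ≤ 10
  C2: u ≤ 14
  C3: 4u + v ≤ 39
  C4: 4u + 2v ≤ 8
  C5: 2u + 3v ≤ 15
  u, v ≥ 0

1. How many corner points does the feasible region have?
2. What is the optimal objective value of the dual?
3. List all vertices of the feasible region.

1. 3
2. 14 (by strong duality, equal to the primal optimum)
3. (0, 0), (2, 0), (0, 4)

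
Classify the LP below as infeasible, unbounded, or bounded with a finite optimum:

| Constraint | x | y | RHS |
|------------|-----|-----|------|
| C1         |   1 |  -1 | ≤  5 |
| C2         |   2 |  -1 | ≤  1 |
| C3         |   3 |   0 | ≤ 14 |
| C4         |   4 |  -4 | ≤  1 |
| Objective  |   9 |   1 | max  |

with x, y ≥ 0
Feasible point: (0, 0) satisfies every constraint, so the LP is feasible.
Direction d = (0, 1): for each constraint row a, a·d ≤ 0 —
  (1)(0) + (-1)(1) = -1 ≤ 0
  (2)(0) + (-1)(1) = -1 ≤ 0
  (3)(0) + (0)(1) = 0 ≤ 0
  (4)(0) + (-4)(1) = -4 ≤ 0
and d ≥ 0, so (0, 0) + t·d stays feasible for every t ≥ 0. Along this ray z = 9x + y changes by 1 per unit t, so z → +∞.

The LP is unbounded; z can be made arbitrarily large.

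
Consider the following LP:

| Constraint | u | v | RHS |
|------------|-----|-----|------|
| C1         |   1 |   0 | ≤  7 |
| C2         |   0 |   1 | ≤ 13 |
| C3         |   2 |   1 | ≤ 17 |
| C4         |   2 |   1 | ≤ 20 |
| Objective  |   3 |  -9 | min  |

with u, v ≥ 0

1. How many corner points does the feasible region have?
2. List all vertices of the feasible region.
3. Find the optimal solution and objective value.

1. 5
2. (0, 0), (7, 0), (7, 3), (2, 13), (0, 13)
3. u = 0, v = 13, z = -117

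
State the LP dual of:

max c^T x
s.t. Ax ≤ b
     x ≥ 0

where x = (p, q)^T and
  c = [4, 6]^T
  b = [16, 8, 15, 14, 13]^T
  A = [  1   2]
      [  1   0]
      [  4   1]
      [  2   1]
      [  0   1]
Minimize: z = 16y1 + 8y2 + 15y3 + 14y4 + 13y5

Subject to:
  C1: -y1 - y2 - 4y3 - 2y4 ≤ -4
  C2: -2y1 - y3 - y4 - y5 ≤ -6
  y1, y2, y3, y4, y5 ≥ 0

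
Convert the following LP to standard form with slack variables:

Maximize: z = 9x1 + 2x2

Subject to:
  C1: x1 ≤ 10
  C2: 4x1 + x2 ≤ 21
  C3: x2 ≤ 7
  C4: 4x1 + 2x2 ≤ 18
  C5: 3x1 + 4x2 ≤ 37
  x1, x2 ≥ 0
max z = 9x1 + 2x2

s.t.
  x1 + s1 = 10
  4x1 + x2 + s2 = 21
  x2 + s3 = 7
  4x1 + 2x2 + s4 = 18
  3x1 + 4x2 + s5 = 37
  x1, x2, s1, s2, s3, s4, s5 ≥ 0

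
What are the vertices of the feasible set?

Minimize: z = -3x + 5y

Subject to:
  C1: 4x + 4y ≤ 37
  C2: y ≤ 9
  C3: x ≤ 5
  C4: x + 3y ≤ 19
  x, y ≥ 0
Each vertex is the intersection of two constraint boundaries that also satisfies all remaining constraints:
  x = 0 and y = 0 → (0, 0)
  x = 5 and y = 0 → (5, 0)
  4x + 4y = 37 and x = 5 → (5, 4.25)
  4x + 4y = 37 and x + 3y = 19 → (4.375, 4.875)
  x + 3y = 19 and x = 0 → (0, 6.333)

Vertices: (0, 0), (5, 0), (5, 4.25), (4.375, 4.875), (0, 6.333)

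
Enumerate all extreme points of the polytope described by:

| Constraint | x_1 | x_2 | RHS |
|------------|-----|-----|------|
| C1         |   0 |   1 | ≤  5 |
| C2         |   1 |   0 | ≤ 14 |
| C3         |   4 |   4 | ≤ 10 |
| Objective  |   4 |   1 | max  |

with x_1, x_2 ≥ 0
Each vertex is the intersection of two constraint boundaries that also satisfies all remaining constraints:
  x_1 = 0 and x_2 = 0 → (0, 0)
  4x_1 + 4x_2 = 10 and x_2 = 0 → (2.5, 0)
  4x_1 + 4x_2 = 10 and x_1 = 0 → (0, 2.5)

Vertices: (0, 0), (2.5, 0), (0, 2.5)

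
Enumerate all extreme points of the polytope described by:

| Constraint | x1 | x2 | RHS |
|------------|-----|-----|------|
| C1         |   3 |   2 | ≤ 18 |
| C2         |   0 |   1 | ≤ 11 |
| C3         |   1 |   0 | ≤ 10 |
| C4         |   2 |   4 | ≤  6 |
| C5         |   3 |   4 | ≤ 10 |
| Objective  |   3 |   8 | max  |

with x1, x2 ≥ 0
Each vertex is the intersection of two constraint boundaries that also satisfies all remaining constraints:
  x1 = 0 and x2 = 0 → (0, 0)
  2x1 + 4x2 = 6 and x2 = 0 → (3, 0)
  2x1 + 4x2 = 6 and x1 = 0 → (0, 1.5)

Vertices: (0, 0), (3, 0), (0, 1.5)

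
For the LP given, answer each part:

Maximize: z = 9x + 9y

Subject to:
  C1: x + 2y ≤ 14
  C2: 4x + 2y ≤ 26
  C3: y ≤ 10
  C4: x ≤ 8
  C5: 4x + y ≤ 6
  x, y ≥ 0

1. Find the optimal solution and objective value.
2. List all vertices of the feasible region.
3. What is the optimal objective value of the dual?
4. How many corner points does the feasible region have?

1. x = 0, y = 6, z = 54
2. (0, 0), (1.5, 0), (0, 6)
3. 54 (by strong duality, equal to the primal optimum)
4. 3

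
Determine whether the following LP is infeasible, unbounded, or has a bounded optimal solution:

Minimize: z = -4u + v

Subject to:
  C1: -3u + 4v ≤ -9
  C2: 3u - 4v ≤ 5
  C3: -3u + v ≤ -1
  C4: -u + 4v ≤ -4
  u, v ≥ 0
C2 requires 3u - 4v ≤ 5, while C1 (-3u + 4v ≤ -9) is equivalent to 3u - 4v ≥ 9. Together they would need 9 ≤ 3u - 4v ≤ 5, which is impossible since 9 > 5. No point satisfies all constraints.

The feasible region is empty; the LP is infeasible.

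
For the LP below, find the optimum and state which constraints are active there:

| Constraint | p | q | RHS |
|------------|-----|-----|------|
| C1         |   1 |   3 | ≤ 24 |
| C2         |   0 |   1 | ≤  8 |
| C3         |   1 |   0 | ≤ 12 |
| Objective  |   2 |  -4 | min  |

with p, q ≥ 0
Optimal: p = 0, q = 8
Slack at optimum:
  C1: slack = 0 (binding)
  C2: slack = 0 (binding)
  C3: slack = 12
  p ≥ 0: p = 0 (binding)
  q ≥ 0: q = 8
Binding constraints: C1, C2, p ≥ 0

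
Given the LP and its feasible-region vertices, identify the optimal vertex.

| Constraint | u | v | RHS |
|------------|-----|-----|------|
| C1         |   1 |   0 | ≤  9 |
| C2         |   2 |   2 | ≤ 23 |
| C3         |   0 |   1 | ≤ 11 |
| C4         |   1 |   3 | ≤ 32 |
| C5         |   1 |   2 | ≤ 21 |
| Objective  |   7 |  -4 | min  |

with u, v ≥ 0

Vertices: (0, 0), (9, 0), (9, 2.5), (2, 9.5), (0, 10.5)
Evaluating z = 7u - 4v at each vertex:
  (0, 0): z = 0
  (9, 0): z = 63
  (9, 2.5): z = 53
  (2, 9.5): z = -24
  (0, 10.5): z = -42

The smallest value is z = -42, attained at (0, 10.5).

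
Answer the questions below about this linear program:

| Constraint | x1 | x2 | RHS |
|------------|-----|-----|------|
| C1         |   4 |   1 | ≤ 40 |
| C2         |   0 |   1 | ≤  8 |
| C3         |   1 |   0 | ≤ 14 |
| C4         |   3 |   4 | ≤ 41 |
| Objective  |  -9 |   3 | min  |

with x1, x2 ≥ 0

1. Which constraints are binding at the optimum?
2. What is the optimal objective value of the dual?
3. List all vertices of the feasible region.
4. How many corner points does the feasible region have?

1. C1, x2 ≥ 0
2. -90 (by strong duality, equal to the primal optimum)
3. (0, 0), (10, 0), (9.154, 3.385), (3, 8), (0, 8)
4. 5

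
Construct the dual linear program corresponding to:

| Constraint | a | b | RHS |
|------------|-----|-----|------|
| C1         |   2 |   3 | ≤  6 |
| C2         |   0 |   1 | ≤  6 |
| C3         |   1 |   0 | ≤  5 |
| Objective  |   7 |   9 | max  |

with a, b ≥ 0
Minimize: z = 6y1 + 6y2 + 5y3

Subject to:
  C1: -2y1 - y3 ≤ -7
  C2: -3y1 - y2 ≤ -9
  y1, y2, y3 ≥ 0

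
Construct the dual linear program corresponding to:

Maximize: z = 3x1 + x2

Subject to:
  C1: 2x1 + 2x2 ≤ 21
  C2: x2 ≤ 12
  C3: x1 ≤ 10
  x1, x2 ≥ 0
Minimize: z = 21y1 + 12y2 + 10y3

Subject to:
  C1: -2y1 - y3 ≤ -3
  C2: -2y1 - y2 ≤ -1
  y1, y2, y3 ≥ 0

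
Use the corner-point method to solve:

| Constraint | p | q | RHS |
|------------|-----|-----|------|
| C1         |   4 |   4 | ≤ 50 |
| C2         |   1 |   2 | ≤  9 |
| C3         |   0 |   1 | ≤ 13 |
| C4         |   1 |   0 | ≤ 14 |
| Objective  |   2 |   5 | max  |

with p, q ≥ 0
Each vertex is the intersection of two constraint boundaries that also satisfies all remaining constraints:
  p = 0 and q = 0 → (0, 0)
  p + 2q = 9 and q = 0 → (9, 0)
  p + 2q = 9 and p = 0 → (0, 4.5)

Evaluating z = 2p + 5q at each vertex:
  (0, 0): z = 0
  (9, 0): z = 18
  (0, 4.5): z = 22.5

The maximum is at (0, 4.5) with z = 22.5.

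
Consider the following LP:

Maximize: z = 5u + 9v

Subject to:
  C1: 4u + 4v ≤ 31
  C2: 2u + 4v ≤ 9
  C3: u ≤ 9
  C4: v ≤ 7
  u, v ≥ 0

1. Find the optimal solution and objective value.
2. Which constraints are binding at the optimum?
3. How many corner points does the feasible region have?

1. u = 4.5, v = 0, z = 22.5
2. C2, v ≥ 0
3. 3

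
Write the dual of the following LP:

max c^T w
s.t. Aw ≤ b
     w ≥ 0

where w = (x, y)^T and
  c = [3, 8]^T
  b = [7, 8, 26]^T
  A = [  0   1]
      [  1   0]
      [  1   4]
Minimize: z = 7y1 + 8y2 + 26y3

Subject to:
  C1: -y2 - y3 ≤ -3
  C2: -y1 - 4y3 ≤ -8
  y1, y2, y3 ≥ 0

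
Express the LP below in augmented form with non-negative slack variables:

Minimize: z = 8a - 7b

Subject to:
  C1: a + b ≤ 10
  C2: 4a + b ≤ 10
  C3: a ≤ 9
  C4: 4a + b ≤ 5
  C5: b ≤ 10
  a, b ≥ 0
min z = 8a - 7b

s.t.
  a + b + s1 = 10
  4a + b + s2 = 10
  a + s3 = 9
  4a + b + s4 = 5
  b + s5 = 10
  a, b, s1, s2, s3, s4, s5 ≥ 0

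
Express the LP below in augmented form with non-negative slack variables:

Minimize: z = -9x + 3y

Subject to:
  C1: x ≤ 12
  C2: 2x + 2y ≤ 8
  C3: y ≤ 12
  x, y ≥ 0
min z = -9x + 3y

s.t.
  x + s1 = 12
  2x + 2y + s2 = 8
  y + s3 = 12
  x, y, s1, s2, s3 ≥ 0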